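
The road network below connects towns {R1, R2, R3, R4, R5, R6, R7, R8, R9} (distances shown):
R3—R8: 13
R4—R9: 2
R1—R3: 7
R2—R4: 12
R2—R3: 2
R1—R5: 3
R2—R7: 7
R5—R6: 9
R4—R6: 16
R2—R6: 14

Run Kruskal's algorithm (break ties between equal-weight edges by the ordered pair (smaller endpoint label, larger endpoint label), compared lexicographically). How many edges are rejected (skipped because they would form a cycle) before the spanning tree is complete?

0

Sort edges by weight, then run Kruskal:
R2—R3 (2): add — endpoints in different components.
R4—R9 (2): add — endpoints in different components.
R1—R5 (3): add — endpoints in different components.
R1—R3 (7): add — endpoints in different components.
R2—R7 (7): add — endpoints in different components.
R5—R6 (9): add — endpoints in different components.
R2—R4 (12): add — endpoints in different components.
R3—R8 (13): add — endpoints in different components.
Edges rejected before the tree was complete: 0.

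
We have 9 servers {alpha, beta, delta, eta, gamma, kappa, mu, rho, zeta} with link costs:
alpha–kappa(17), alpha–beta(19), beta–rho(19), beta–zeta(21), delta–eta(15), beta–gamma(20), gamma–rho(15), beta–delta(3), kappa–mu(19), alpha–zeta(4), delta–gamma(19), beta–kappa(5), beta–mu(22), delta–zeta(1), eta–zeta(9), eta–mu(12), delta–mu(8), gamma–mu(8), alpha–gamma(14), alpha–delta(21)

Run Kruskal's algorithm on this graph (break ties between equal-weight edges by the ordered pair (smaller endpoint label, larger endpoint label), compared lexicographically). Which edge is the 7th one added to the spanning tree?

Sort edges by weight, then run Kruskal:
delta–zeta (1): add — endpoints in different components.
beta–delta (3): add — endpoints in different components.
alpha–zeta (4): add — endpoints in different components.
beta–kappa (5): add — endpoints in different components.
delta–mu (8): add — endpoints in different components.
gamma–mu (8): add — endpoints in different components.
eta–zeta (9): add — endpoints in different components.
eta–mu (12): skip — mu and eta already connected.
alpha–gamma (14): skip — gamma and alpha already connected.
delta–eta (15): skip — delta and eta already connected.
gamma–rho (15): add — endpoints in different components.
The 7th edge added is eta–zeta.

eta-zeta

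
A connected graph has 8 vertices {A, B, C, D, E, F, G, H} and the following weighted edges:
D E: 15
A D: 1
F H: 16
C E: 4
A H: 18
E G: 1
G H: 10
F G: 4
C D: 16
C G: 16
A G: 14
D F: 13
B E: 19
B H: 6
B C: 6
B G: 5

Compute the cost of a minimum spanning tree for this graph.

34

Grow the tree from C using Prim:
Step 1: cheapest edge leaving the tree is C E (4); add E.
Step 2: cheapest edge leaving the tree is E G (1); add G.
Step 3: cheapest edge leaving the tree is F G (4); add F.
Step 4: cheapest edge leaving the tree is B G (5); add B.
Step 5: cheapest edge leaving the tree is B H (6); add H.
Step 6: cheapest edge leaving the tree is D F (13); add D.
Step 7: cheapest edge leaving the tree is A D (1); add A.
MST edges: C E, E G, F G, B G, B H, D F, A D; total weight 4+1+4+5+6+13+1 = 34.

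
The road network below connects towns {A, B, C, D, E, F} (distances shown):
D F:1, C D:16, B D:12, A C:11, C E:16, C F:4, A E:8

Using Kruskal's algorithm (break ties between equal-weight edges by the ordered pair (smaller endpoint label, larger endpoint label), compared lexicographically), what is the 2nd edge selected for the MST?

C-F

Kruskal: consider edges lightest-first.
D F (1): add — endpoints in different components.
C F (4): add — endpoints in different components.
A E (8): add — endpoints in different components.
A C (11): add — endpoints in different components.
B D (12): add — endpoints in different components.
The 2nd edge added is C F.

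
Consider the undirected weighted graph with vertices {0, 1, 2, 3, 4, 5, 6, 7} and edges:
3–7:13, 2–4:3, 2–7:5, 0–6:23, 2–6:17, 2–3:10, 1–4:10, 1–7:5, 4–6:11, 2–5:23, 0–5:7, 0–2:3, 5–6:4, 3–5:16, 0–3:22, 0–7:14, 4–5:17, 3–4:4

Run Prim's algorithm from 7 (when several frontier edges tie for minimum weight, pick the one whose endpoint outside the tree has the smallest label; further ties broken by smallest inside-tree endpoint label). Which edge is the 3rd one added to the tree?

0-2

Prim, starting at 7.
Step 1: cheapest edge leaving the tree is 1–7 (5); add 1.
Step 2: cheapest edge leaving the tree is 2–7 (5); add 2.
Step 3: cheapest edge leaving the tree is 0–2 (3); add 0.
Step 4: cheapest edge leaving the tree is 2–4 (3); add 4.
Step 5: cheapest edge leaving the tree is 3–4 (4); add 3.
Step 6: cheapest edge leaving the tree is 0–5 (7); add 5.
Step 7: cheapest edge leaving the tree is 5–6 (4); add 6.
The 3rd edge added is 0–2.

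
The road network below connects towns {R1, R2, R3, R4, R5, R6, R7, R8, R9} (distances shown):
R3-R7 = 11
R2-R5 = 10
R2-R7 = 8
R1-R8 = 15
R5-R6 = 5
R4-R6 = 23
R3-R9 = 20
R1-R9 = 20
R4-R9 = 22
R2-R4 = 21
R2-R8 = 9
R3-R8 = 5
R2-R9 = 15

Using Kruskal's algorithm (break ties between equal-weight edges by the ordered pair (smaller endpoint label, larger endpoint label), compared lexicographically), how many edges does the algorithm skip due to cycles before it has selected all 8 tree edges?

Kruskal: consider edges lightest-first.
R3-R8 (5): add — endpoints in different components.
R5-R6 (5): add — endpoints in different components.
R2-R7 (8): add — endpoints in different components.
R2-R8 (9): add — endpoints in different components.
R2-R5 (10): add — endpoints in different components.
R3-R7 (11): skip — R3 and R7 already connected.
R1-R8 (15): add — endpoints in different components.
R2-R9 (15): add — endpoints in different components.
R1-R9 (20): skip — R9 and R1 already connected.
R3-R9 (20): skip — R9 and R3 already connected.
R2-R4 (21): add — endpoints in different components.
Edges rejected before the tree was complete: 3.

3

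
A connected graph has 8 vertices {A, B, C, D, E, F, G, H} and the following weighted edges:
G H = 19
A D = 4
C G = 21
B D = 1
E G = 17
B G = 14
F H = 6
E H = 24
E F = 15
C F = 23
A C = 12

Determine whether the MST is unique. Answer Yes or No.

Kruskal's algorithm — process edges by increasing weight (ties by edge label):
B D (1): add — endpoints in different components.
A D (4): add — endpoints in different components.
F H (6): add — endpoints in different components.
A C (12): add — endpoints in different components.
B G (14): add — endpoints in different components.
E F (15): add — endpoints in different components.
E G (17): add — endpoints in different components.
Every non-tree edge has weight strictly greater than the heaviest edge on the tree path between its endpoints, so the MST is unique.

Yes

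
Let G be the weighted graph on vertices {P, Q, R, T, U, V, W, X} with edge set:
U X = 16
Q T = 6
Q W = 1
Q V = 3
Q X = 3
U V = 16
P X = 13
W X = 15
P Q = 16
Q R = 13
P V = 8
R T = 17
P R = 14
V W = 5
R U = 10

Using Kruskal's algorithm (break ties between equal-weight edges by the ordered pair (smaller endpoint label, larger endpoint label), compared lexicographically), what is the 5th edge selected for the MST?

Kruskal: consider edges lightest-first.
Q W (1): add — endpoints in different components.
Q V (3): add — endpoints in different components.
Q X (3): add — endpoints in different components.
V W (5): skip — W and V already connected.
Q T (6): add — endpoints in different components.
P V (8): add — endpoints in different components.
R U (10): add — endpoints in different components.
P X (13): skip — X and P already connected.
Q R (13): add — endpoints in different components.
The 5th edge added is P V.

P-V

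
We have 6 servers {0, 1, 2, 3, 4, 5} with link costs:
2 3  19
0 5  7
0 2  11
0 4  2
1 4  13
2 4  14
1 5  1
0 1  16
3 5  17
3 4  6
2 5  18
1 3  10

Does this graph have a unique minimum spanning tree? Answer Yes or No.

Sort edges by weight, then run Kruskal:
1 5 (1): add — endpoints in different components.
0 4 (2): add — endpoints in different components.
3 4 (6): add — endpoints in different components.
0 5 (7): add — endpoints in different components.
1 3 (10): skip — 1 and 3 already connected.
0 2 (11): add — endpoints in different components.
Every non-tree edge has weight strictly greater than the heaviest edge on the tree path between its endpoints, so the MST is unique.

Yes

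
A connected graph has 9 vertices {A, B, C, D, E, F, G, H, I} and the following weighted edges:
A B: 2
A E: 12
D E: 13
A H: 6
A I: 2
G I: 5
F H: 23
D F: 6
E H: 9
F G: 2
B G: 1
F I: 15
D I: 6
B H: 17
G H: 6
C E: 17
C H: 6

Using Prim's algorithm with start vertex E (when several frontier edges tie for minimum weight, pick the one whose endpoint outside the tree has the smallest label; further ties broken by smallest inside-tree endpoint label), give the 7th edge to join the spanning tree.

C-H

Prim, starting at E.
Step 1: cheapest edge leaving the tree is E H (9); add H.
Step 2: cheapest edge leaving the tree is A H (6); add A.
Step 3: cheapest edge leaving the tree is A B (2); add B.
Step 4: cheapest edge leaving the tree is B G (1); add G.
Step 5: cheapest edge leaving the tree is F G (2); add F.
Step 6: cheapest edge leaving the tree is A I (2); add I.
Step 7: cheapest edge leaving the tree is C H (6); add C.
Step 8: cheapest edge leaving the tree is D F (6); add D.
The 7th edge added is C H.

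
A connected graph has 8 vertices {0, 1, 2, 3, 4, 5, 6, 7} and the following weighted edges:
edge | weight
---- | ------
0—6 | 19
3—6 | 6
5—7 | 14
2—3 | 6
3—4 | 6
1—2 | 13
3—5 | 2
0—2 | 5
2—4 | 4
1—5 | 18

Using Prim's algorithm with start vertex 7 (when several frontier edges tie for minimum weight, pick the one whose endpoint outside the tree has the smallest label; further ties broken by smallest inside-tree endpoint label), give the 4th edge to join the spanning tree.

Grow the tree from 7 using Prim:
Step 1: cheapest edge leaving the tree is 5—7 (14); add 5.
Step 2: cheapest edge leaving the tree is 3—5 (2); add 3.
Step 3: cheapest edge leaving the tree is 2—3 (6); add 2.
Step 4: cheapest edge leaving the tree is 2—4 (4); add 4.
Step 5: cheapest edge leaving the tree is 0—2 (5); add 0.
Step 6: cheapest edge leaving the tree is 3—6 (6); add 6.
Step 7: cheapest edge leaving the tree is 1—2 (13); add 1.
The 4th edge added is 2—4.

2-4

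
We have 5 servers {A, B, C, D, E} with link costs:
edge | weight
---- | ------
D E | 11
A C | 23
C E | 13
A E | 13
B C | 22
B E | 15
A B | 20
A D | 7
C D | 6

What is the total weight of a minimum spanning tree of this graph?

39

Kruskal's algorithm — process edges by increasing weight (ties by edge label):
C D (6): add — endpoints in different components.
A D (7): add — endpoints in different components.
D E (11): add — endpoints in different components.
A E (13): skip — A and E already connected.
C E (13): skip — C and E already connected.
B E (15): add — endpoints in different components.
MST edges: C D, A D, D E, B E; total weight 6+7+11+15 = 39.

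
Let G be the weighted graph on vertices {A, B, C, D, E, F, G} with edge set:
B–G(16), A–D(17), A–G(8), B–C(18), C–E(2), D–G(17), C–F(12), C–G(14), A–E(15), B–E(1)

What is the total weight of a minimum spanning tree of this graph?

Prim, starting at D.
Step 1: cheapest edge leaving the tree is A–D (17); add A.
Step 2: cheapest edge leaving the tree is A–G (8); add G.
Step 3: cheapest edge leaving the tree is C–G (14); add C.
Step 4: cheapest edge leaving the tree is C–E (2); add E.
Step 5: cheapest edge leaving the tree is B–E (1); add B.
Step 6: cheapest edge leaving the tree is C–F (12); add F.
MST edges: A–D, A–G, C–G, C–E, B–E, C–F; total weight 17+8+14+2+1+12 = 54.

54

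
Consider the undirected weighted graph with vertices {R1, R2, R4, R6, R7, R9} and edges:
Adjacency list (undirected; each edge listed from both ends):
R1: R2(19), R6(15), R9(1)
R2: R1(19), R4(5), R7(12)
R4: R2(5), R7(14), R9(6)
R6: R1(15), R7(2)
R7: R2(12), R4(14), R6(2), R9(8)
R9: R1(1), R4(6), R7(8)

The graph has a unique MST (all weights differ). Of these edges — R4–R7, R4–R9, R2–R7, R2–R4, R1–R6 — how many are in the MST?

Kruskal: consider edges lightest-first.
R1–R9 (1): add. Components now {R1,R9} {R6} {R2} {R4} {R7}
R6–R7 (2): add. Components now {R1,R9} {R6,R7} {R2} {R4}
R2–R4 (5): add. Components now {R1,R9} {R6,R7} {R2,R4}
R4–R9 (6): add. Components now {R1,R2,R4,R9} {R6,R7}
R7–R9 (8): add. Components now {R1,R2,R4,R6,R7,R9}
MST edge set: {R1–R9, R6–R7, R2–R4, R4–R9, R7–R9}.
Of the listed edges, {R4–R9, R2–R4} are in the MST → 2.

2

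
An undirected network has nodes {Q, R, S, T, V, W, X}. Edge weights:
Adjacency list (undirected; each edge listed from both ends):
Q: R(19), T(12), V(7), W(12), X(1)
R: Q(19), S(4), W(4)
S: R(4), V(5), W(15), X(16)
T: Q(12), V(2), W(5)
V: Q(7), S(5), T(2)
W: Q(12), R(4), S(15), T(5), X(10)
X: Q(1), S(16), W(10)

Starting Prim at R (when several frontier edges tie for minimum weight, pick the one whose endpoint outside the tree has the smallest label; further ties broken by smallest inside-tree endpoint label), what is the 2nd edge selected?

R-W

Prim's algorithm from R:
Step 1: cheapest edge leaving the tree is R—S (4); add S.
Step 2: cheapest edge leaving the tree is R—W (4); add W.
Step 3: cheapest edge leaving the tree is T—W (5); add T.
Step 4: cheapest edge leaving the tree is T—V (2); add V.
Step 5: cheapest edge leaving the tree is Q—V (7); add Q.
Step 6: cheapest edge leaving the tree is Q—X (1); add X.
The 2nd edge added is R—W.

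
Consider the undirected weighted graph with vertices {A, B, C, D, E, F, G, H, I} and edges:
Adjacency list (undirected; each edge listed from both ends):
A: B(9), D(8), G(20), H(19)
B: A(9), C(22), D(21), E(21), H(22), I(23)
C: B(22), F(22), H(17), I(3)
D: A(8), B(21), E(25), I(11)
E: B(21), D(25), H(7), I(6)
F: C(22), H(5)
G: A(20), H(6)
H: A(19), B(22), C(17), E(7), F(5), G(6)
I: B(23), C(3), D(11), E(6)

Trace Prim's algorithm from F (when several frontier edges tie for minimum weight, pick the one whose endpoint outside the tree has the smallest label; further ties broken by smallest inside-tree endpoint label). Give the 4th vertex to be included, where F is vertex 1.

E

Prim's algorithm from F:
Step 1: cheapest edge leaving the tree is F H (5); add H.
Step 2: cheapest edge leaving the tree is G H (6); add G.
Step 3: cheapest edge leaving the tree is E H (7); add E.
Step 4: cheapest edge leaving the tree is E I (6); add I.
Step 5: cheapest edge leaving the tree is C I (3); add C.
Step 6: cheapest edge leaving the tree is D I (11); add D.
Step 7: cheapest edge leaving the tree is A D (8); add A.
Step 8: cheapest edge leaving the tree is A B (9); add B.
Vertex order: F, H, G, E, I, C, D, A, B. The 4th vertex is E.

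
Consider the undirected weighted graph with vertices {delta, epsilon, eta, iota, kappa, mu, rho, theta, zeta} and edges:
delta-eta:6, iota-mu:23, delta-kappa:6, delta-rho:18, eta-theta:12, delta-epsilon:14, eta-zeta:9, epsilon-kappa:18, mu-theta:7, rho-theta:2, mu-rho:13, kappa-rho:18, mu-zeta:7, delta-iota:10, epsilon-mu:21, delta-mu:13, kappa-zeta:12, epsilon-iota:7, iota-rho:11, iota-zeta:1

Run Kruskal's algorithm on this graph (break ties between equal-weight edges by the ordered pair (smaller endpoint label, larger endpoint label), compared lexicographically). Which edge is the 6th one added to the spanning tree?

Sort edges by weight, then run Kruskal:
iota-zeta (1): add — endpoints in different components.
rho-theta (2): add — endpoints in different components.
delta-eta (6): add — endpoints in different components.
delta-kappa (6): add — endpoints in different components.
epsilon-iota (7): add — endpoints in different components.
mu-theta (7): add — endpoints in different components.
mu-zeta (7): add — endpoints in different components.
eta-zeta (9): add — endpoints in different components.
The 6th edge added is mu-theta.

mu-theta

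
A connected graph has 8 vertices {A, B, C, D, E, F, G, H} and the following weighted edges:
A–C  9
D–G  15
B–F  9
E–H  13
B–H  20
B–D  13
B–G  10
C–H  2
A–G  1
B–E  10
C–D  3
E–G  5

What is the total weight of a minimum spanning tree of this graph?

Kruskal: consider edges lightest-first.
A–G (1): add — endpoints in different components.
C–H (2): add — endpoints in different components.
C–D (3): add — endpoints in different components.
E–G (5): add — endpoints in different components.
A–C (9): add — endpoints in different components.
B–F (9): add — endpoints in different components.
B–E (10): add — endpoints in different components.
MST edges: A–G, C–H, C–D, E–G, A–C, B–F, B–E; total weight 1+2+3+5+9+9+10 = 39.

39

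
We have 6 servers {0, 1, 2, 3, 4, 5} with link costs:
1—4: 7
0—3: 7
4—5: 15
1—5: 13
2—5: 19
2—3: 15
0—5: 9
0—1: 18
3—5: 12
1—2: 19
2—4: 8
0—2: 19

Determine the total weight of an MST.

Kruskal's algorithm — process edges by increasing weight (ties by edge label):
0—3 (7): add — endpoints in different components.
1—4 (7): add — endpoints in different components.
2—4 (8): add — endpoints in different components.
0—5 (9): add — endpoints in different components.
3—5 (12): skip — 3 and 5 already connected.
1—5 (13): add — endpoints in different components.
MST edges: 0—3, 1—4, 2—4, 0—5, 1—5; total weight 7+7+8+9+13 = 44.

44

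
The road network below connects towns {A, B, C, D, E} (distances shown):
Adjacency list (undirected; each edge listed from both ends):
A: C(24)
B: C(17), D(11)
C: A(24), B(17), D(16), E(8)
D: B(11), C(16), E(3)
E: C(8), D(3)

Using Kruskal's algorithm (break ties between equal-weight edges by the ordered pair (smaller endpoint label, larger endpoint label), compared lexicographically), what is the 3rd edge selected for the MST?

Kruskal's algorithm — process edges by increasing weight (ties by edge label):
D–E (3): add. Components now {A} {B} {C} {D,E}
C–E (8): add. Components now {A} {B} {C,D,E}
B–D (11): add. Components now {A} {B,C,D,E}
C–D (16): skip — C and D already connected.
B–C (17): skip — B and C already connected.
A–C (24): add. Components now {A,B,C,D,E}
The 3rd edge added is B–D.

B-D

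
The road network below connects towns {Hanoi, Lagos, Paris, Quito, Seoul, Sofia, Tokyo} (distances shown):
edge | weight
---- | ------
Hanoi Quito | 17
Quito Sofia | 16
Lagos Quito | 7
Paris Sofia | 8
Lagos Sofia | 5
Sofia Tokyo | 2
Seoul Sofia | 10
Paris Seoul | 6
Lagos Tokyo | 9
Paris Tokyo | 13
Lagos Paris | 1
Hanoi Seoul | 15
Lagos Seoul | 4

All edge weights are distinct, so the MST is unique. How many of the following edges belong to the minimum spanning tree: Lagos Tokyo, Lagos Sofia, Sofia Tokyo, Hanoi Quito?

2

Sort edges by weight, then run Kruskal:
Lagos Paris (1): add. Components now {Quito} {Lagos,Paris} {Sofia} {Tokyo} {Hanoi} {Seoul}
Sofia Tokyo (2): add. Components now {Quito} {Lagos,Paris} {Sofia,Tokyo} {Hanoi} {Seoul}
Lagos Seoul (4): add. Components now {Quito} {Lagos,Paris,Seoul} {Sofia,Tokyo} {Hanoi}
Lagos Sofia (5): add. Components now {Quito} {Lagos,Paris,Seoul,Sofia,Tokyo} {Hanoi}
Paris Seoul (6): skip — Paris and Seoul already connected.
Lagos Quito (7): add. Components now {Lagos,Paris,Quito,Seoul,Sofia,Tokyo} {Hanoi}
Paris Sofia (8): skip — Paris and Sofia already connected.
Lagos Tokyo (9): skip — Tokyo and Lagos already connected.
Seoul Sofia (10): skip — Sofia and Seoul already connected.
Paris Tokyo (13): skip — Paris and Tokyo already connected.
Hanoi Seoul (15): add. Components now {Hanoi,Lagos,Paris,Quito,Seoul,Sofia,Tokyo}
MST edge set: {Lagos Paris, Sofia Tokyo, Lagos Seoul, Lagos Sofia, Lagos Quito, Hanoi Seoul}.
Of the listed edges, {Lagos Sofia, Sofia Tokyo} are in the MST → 2.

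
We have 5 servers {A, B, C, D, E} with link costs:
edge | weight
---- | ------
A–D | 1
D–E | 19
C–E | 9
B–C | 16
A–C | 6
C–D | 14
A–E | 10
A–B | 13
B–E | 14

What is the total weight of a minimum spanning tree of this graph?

29

Sort edges by weight, then run Kruskal:
A–D (1): add. Components now {A,D} {B} {C} {E}
A–C (6): add. Components now {A,C,D} {B} {E}
C–E (9): add. Components now {A,C,D,E} {B}
A–E (10): skip — A and E already connected.
A–B (13): add. Components now {A,B,C,D,E}
MST edges: A–D, A–C, C–E, A–B; total weight 1+6+9+13 = 29.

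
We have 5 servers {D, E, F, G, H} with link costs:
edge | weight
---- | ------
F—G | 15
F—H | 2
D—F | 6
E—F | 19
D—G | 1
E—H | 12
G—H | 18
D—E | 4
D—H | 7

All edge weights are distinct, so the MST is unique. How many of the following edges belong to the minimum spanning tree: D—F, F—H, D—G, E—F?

3

Kruskal: consider edges lightest-first.
D—G (1): add — endpoints in different components.
F—H (2): add — endpoints in different components.
D—E (4): add — endpoints in different components.
D—F (6): add — endpoints in different components.
MST edge set: {D—G, F—H, D—E, D—F}.
Of the listed edges, {D—F, F—H, D—G} are in the MST → 3.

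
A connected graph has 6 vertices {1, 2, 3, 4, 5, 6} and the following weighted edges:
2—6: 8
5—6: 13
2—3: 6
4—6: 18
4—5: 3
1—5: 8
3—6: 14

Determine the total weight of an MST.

38

Kruskal: consider edges lightest-first.
4—5 (3): add. Components now {1} {2} {3} {4,5} {6}
2—3 (6): add. Components now {1} {2,3} {4,5} {6}
1—5 (8): add. Components now {1,4,5} {2,3} {6}
2—6 (8): add. Components now {1,4,5} {2,3,6}
5—6 (13): add. Components now {1,2,3,4,5,6}
MST edges: 4—5, 2—3, 1—5, 2—6, 5—6; total weight 3+6+8+8+13 = 38.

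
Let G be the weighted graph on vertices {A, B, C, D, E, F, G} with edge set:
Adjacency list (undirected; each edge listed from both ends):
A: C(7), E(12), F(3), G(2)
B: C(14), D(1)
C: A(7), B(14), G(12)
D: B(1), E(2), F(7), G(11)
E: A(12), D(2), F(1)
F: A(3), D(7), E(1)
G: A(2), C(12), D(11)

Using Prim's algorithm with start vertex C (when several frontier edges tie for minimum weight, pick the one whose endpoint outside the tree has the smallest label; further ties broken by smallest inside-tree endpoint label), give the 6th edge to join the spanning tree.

B-D

Prim's algorithm from C:
Step 1: frontier [A C 7, C G 12, B C 14] → take A C (7); add A.
Step 2: frontier [A G 2, A F 3, A E 12, C G 12, B C 14] → take A G (2); add G.
Step 3: frontier [A F 3, A E 12, B C 14, D G 11] → take A F (3); add F.
Step 4: frontier [A E 12, B C 14, E F 1, D F 7, D G 11] → take E F (1); add E.
Step 5: frontier [B C 14, D E 2, D F 7, D G 11] → take D E (2); add D.
Step 6: frontier [B C 14, B D 1] → take B D (1); add B.
The 6th edge added is B D.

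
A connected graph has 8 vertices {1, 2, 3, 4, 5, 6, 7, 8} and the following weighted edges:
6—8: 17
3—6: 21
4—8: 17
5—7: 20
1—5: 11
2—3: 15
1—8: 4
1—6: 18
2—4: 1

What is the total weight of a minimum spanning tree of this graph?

Grow the tree from 6 using Prim:
Step 1: cheapest edge leaving the tree is 6—8 (17); add 8.
Step 2: cheapest edge leaving the tree is 1—8 (4); add 1.
Step 3: cheapest edge leaving the tree is 1—5 (11); add 5.
Step 4: cheapest edge leaving the tree is 4—8 (17); add 4.
Step 5: cheapest edge leaving the tree is 2—4 (1); add 2.
Step 6: cheapest edge leaving the tree is 2—3 (15); add 3.
Step 7: cheapest edge leaving the tree is 5—7 (20); add 7.
MST edges: 6—8, 1—8, 1—5, 4—8, 2—4, 2—3, 5—7; total weight 17+4+11+17+1+15+20 = 85.

85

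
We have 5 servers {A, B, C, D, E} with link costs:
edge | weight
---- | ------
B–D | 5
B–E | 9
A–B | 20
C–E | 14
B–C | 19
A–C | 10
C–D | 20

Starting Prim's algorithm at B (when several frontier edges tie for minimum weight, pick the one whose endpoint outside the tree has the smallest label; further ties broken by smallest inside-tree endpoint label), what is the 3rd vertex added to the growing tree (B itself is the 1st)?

E

Grow the tree from B using Prim:
Step 1: frontier [B–D 5, B–E 9, B–C 19, A–B 20] → take B–D (5); add D.
Step 2: frontier [B–E 9, B–C 19, A–B 20, C–D 20] → take B–E (9); add E.
Step 3: frontier [B–C 19, A–B 20, C–D 20, C–E 14] → take C–E (14); add C.
Step 4: frontier [A–B 20, A–C 10] → take A–C (10); add A.
Vertex order: B, D, E, C, A. The 3rd vertex is E.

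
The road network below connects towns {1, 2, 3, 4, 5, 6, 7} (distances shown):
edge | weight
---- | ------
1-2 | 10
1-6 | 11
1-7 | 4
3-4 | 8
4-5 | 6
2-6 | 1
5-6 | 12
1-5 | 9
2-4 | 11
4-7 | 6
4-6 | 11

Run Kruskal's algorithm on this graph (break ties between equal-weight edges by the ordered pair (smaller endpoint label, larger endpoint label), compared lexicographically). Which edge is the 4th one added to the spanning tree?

Kruskal: consider edges lightest-first.
2-6 (1): add. Components now {1} {2,6} {3} {4} {5} {7}
1-7 (4): add. Components now {1,7} {2,6} {3} {4} {5}
4-5 (6): add. Components now {1,7} {2,6} {3} {4,5}
4-7 (6): add. Components now {1,4,5,7} {2,6} {3}
3-4 (8): add. Components now {1,3,4,5,7} {2,6}
1-5 (9): skip — 1 and 5 already connected.
1-2 (10): add. Components now {1,2,3,4,5,6,7}
The 4th edge added is 4-7.

4-7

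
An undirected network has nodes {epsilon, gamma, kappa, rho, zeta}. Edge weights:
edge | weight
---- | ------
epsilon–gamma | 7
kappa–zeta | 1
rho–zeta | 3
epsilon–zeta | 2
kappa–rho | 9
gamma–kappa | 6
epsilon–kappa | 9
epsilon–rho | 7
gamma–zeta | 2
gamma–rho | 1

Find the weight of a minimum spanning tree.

6

Prim, starting at kappa.
Step 1: cheapest edge leaving the tree is kappa–zeta (1); add zeta.
Step 2: cheapest edge leaving the tree is epsilon–zeta (2); add epsilon.
Step 3: cheapest edge leaving the tree is gamma–zeta (2); add gamma.
Step 4: cheapest edge leaving the tree is gamma–rho (1); add rho.
MST edges: kappa–zeta, epsilon–zeta, gamma–zeta, gamma–rho; total weight 1+2+2+1 = 6.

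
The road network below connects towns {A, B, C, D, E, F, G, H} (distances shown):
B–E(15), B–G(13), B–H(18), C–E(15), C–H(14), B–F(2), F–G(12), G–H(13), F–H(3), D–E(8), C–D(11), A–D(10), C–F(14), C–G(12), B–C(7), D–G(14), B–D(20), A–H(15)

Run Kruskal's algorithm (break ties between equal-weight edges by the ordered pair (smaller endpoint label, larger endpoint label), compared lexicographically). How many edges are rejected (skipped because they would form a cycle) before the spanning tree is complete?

0

Kruskal's algorithm — process edges by increasing weight (ties by edge label):
B–F (2): add — endpoints in different components.
F–H (3): add — endpoints in different components.
B–C (7): add — endpoints in different components.
D–E (8): add — endpoints in different components.
A–D (10): add — endpoints in different components.
C–D (11): add — endpoints in different components.
C–G (12): add — endpoints in different components.
Edges rejected before the tree was complete: 0.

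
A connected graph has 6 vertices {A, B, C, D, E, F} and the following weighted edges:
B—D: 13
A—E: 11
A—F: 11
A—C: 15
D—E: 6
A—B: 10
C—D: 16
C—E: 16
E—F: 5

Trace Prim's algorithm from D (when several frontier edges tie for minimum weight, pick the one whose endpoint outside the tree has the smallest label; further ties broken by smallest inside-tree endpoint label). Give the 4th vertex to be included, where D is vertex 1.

Grow the tree from D using Prim:
Step 1: frontier [D—E 6, B—D 13, C—D 16] → take D—E (6); add E.
Step 2: frontier [B—D 13, C—D 16, E—F 5, A—E 11, C—E 16] → take E—F (5); add F.
Step 3: frontier [B—D 13, C—D 16, A—E 11, C—E 16, A—F 11] → take A—E (11); add A.
Step 4: frontier [A—B 10, A—C 15, B—D 13, C—D 16, C—E 16] → take A—B (10); add B.
Step 5: frontier [A—C 15, C—D 16, C—E 16] → take A—C (15); add C.
Vertex order: D, E, F, A, B, C. The 4th vertex is A.

A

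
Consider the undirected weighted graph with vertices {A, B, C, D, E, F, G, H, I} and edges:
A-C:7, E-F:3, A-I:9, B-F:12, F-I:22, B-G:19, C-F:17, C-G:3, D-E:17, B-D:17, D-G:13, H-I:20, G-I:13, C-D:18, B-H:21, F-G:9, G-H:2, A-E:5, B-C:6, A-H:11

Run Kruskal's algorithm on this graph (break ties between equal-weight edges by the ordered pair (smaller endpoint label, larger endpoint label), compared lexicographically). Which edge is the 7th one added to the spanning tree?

Sort edges by weight, then run Kruskal:
G-H (2): add — endpoints in different components.
C-G (3): add — endpoints in different components.
E-F (3): add — endpoints in different components.
A-E (5): add — endpoints in different components.
B-C (6): add — endpoints in different components.
A-C (7): add — endpoints in different components.
A-I (9): add — endpoints in different components.
F-G (9): skip — F and G already connected.
A-H (11): skip — A and H already connected.
B-F (12): skip — B and F already connected.
D-G (13): add — endpoints in different components.
The 7th edge added is A-I.

A-I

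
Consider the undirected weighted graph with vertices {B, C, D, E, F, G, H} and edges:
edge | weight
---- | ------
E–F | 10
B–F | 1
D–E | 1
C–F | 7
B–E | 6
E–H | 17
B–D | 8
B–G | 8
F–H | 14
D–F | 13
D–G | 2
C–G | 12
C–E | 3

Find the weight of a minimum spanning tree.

Sort edges by weight, then run Kruskal:
B–F (1): add — endpoints in different components.
D–E (1): add — endpoints in different components.
D–G (2): add — endpoints in different components.
C–E (3): add — endpoints in different components.
B–E (6): add — endpoints in different components.
C–F (7): skip — C and F already connected.
B–D (8): skip — B and D already connected.
B–G (8): skip — B and G already connected.
E–F (10): skip — E and F already connected.
C–G (12): skip — C and G already connected.
D–F (13): skip — D and F already connected.
F–H (14): add — endpoints in different components.
MST edges: B–F, D–E, D–G, C–E, B–E, F–H; total weight 1+1+2+3+6+14 = 27.

27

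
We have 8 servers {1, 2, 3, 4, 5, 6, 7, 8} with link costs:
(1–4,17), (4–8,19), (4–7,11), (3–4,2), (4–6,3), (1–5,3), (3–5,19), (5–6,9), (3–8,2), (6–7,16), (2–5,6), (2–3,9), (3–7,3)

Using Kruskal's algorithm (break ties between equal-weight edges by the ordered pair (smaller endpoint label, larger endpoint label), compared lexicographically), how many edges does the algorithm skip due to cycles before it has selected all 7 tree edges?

Kruskal: consider edges lightest-first.
3–4 (2): add — endpoints in different components.
3–8 (2): add — endpoints in different components.
1–5 (3): add — endpoints in different components.
3–7 (3): add — endpoints in different components.
4–6 (3): add — endpoints in different components.
2–5 (6): add — endpoints in different components.
2–3 (9): add — endpoints in different components.
Edges rejected before the tree was complete: 0.

0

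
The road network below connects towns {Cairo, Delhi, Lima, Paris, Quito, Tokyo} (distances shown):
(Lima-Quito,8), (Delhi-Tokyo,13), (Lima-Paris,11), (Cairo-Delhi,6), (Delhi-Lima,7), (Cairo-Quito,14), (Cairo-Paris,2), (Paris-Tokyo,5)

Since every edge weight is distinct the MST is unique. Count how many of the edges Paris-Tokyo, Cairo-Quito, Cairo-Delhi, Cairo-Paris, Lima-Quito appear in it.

4

Kruskal's algorithm — process edges by increasing weight (ties by edge label):
Cairo-Paris (2): add. Components now {Cairo,Paris} {Tokyo} {Quito} {Delhi} {Lima}
Paris-Tokyo (5): add. Components now {Cairo,Paris,Tokyo} {Quito} {Delhi} {Lima}
Cairo-Delhi (6): add. Components now {Cairo,Delhi,Paris,Tokyo} {Quito} {Lima}
Delhi-Lima (7): add. Components now {Cairo,Delhi,Lima,Paris,Tokyo} {Quito}
Lima-Quito (8): add. Components now {Cairo,Delhi,Lima,Paris,Quito,Tokyo}
MST edge set: {Cairo-Paris, Paris-Tokyo, Cairo-Delhi, Delhi-Lima, Lima-Quito}.
Of the listed edges, {Paris-Tokyo, Cairo-Delhi, Cairo-Paris, Lima-Quito} are in the MST → 4.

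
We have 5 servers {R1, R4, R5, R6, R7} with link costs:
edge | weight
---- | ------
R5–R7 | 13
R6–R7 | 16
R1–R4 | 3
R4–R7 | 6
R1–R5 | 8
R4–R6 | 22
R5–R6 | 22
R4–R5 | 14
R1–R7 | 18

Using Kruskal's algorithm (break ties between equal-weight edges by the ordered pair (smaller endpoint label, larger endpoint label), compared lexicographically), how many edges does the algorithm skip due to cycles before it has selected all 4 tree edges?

2

Kruskal: consider edges lightest-first.
R1–R4 (3): add — endpoints in different components.
R4–R7 (6): add — endpoints in different components.
R1–R5 (8): add — endpoints in different components.
R5–R7 (13): skip — R5 and R7 already connected.
R4–R5 (14): skip — R5 and R4 already connected.
R6–R7 (16): add — endpoints in different components.
Edges rejected before the tree was complete: 2.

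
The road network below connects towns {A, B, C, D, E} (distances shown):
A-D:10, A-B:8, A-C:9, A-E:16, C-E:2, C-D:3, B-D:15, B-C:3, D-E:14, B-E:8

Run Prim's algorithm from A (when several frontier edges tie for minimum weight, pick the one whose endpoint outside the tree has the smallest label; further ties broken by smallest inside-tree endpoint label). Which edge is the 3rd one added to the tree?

Prim's algorithm from A:
Step 1: frontier [A-B 8, A-C 9, A-D 10, A-E 16] → take A-B (8); add B.
Step 2: frontier [A-C 9, A-D 10, A-E 16, B-C 3, B-E 8, B-D 15] → take B-C (3); add C.
Step 3: frontier [A-D 10, A-E 16, B-E 8, B-D 15, C-E 2, C-D 3] → take C-E (2); add E.
Step 4: frontier [A-D 10, B-D 15, C-D 3, D-E 14] → take C-D (3); add D.
The 3rd edge added is C-E.

C-E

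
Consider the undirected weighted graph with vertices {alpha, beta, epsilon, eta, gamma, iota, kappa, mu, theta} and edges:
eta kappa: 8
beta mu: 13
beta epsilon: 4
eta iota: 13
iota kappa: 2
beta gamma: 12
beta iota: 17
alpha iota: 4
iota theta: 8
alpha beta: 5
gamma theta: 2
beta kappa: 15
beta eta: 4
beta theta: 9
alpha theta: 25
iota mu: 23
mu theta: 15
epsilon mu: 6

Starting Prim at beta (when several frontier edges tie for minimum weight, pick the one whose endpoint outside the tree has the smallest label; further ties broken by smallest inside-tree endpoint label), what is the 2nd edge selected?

Prim, starting at beta.
Step 1: cheapest edge leaving the tree is beta epsilon (4); add epsilon.
Step 2: cheapest edge leaving the tree is beta eta (4); add eta.
Step 3: cheapest edge leaving the tree is alpha beta (5); add alpha.
Step 4: cheapest edge leaving the tree is alpha iota (4); add iota.
Step 5: cheapest edge leaving the tree is iota kappa (2); add kappa.
Step 6: cheapest edge leaving the tree is epsilon mu (6); add mu.
Step 7: cheapest edge leaving the tree is iota theta (8); add theta.
Step 8: cheapest edge leaving the tree is gamma theta (2); add gamma.
The 2nd edge added is beta eta.

beta-eta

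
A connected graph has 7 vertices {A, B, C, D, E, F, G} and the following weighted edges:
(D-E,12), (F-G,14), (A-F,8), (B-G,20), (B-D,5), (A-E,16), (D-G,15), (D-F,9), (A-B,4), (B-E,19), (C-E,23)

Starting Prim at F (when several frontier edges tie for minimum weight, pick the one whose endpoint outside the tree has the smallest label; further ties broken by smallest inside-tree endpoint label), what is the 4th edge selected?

D-E

Prim, starting at F.
Step 1: frontier [A-F 8, D-F 9, F-G 14] → take A-F (8); add A.
Step 2: frontier [A-B 4, A-E 16, D-F 9, F-G 14] → take A-B (4); add B.
Step 3: frontier [A-E 16, B-D 5, B-E 19, B-G 20, D-F 9, F-G 14] → take B-D (5); add D.
Step 4: frontier [A-E 16, B-E 19, B-G 20, D-E 12, D-G 15, F-G 14] → take D-E (12); add E.
Step 5: frontier [B-G 20, D-G 15, C-E 23, F-G 14] → take F-G (14); add G.
Step 6: frontier [C-E 23] → take C-E (23); add C.
The 4th edge added is D-E.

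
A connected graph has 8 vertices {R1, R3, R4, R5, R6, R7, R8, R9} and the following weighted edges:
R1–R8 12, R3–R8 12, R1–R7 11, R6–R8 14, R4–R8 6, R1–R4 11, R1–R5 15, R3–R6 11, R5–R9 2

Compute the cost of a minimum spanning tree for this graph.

Grow the tree from R1 using Prim:
Step 1: frontier [R1–R4 11, R1–R7 11, R1–R8 12, R1–R5 15] → take R1–R4 (11); add R4.
Step 2: frontier [R1–R7 11, R1–R8 12, R1–R5 15, R4–R8 6] → take R4–R8 (6); add R8.
Step 3: frontier [R1–R7 11, R1–R5 15, R3–R8 12, R6–R8 14] → take R1–R7 (11); add R7.
Step 4: frontier [R1–R5 15, R3–R8 12, R6–R8 14] → take R3–R8 (12); add R3.
Step 5: frontier [R1–R5 15, R3–R6 11, R6–R8 14] → take R3–R6 (11); add R6.
Step 6: frontier [R1–R5 15] → take R1–R5 (15); add R5.
Step 7: frontier [R5–R9 2] → take R5–R9 (2); add R9.
MST edges: R1–R4, R4–R8, R1–R7, R3–R8, R3–R6, R1–R5, R5–R9; total weight 11+6+11+12+11+15+2 = 68.

68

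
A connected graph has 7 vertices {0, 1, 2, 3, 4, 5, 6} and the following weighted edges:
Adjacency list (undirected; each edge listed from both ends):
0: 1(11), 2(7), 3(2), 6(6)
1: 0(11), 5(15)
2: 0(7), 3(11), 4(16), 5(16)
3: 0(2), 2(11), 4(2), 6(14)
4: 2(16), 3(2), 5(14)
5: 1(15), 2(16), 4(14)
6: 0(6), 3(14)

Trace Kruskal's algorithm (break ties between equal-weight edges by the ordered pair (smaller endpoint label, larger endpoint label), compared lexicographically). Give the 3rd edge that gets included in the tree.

0-6

Kruskal: consider edges lightest-first.
0 3 (2): add. Components now {0,3} {1} {2} {4} {5} {6}
3 4 (2): add. Components now {0,3,4} {1} {2} {5} {6}
0 6 (6): add. Components now {0,3,4,6} {1} {2} {5}
0 2 (7): add. Components now {0,2,3,4,6} {1} {5}
0 1 (11): add. Components now {0,1,2,3,4,6} {5}
2 3 (11): skip — 2 and 3 already connected.
3 6 (14): skip — 3 and 6 already connected.
4 5 (14): add. Components now {0,1,2,3,4,5,6}
The 3rd edge added is 0 6.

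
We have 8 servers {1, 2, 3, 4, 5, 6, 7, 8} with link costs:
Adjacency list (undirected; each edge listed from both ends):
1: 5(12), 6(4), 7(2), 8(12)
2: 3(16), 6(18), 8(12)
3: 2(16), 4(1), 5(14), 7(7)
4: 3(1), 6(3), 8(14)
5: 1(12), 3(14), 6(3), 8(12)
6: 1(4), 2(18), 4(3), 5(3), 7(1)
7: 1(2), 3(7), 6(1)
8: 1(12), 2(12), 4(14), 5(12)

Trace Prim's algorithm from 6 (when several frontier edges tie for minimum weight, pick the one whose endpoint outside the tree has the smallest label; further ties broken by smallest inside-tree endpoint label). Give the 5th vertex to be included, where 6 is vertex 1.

Grow the tree from 6 using Prim:
Step 1: cheapest edge leaving the tree is 6 7 (1); add 7.
Step 2: cheapest edge leaving the tree is 1 7 (2); add 1.
Step 3: cheapest edge leaving the tree is 4 6 (3); add 4.
Step 4: cheapest edge leaving the tree is 3 4 (1); add 3.
Step 5: cheapest edge leaving the tree is 5 6 (3); add 5.
Step 6: cheapest edge leaving the tree is 1 8 (12); add 8.
Step 7: cheapest edge leaving the tree is 2 8 (12); add 2.
Vertex order: 6, 7, 1, 4, 3, 5, 8, 2. The 5th vertex is 3.

3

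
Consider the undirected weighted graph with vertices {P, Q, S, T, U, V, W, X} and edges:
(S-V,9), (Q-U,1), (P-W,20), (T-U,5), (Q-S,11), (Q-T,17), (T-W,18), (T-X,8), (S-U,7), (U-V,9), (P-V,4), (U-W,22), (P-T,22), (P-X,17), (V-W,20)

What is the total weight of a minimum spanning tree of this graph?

52

Kruskal's algorithm — process edges by increasing weight (ties by edge label):
Q-U (1): add — endpoints in different components.
P-V (4): add — endpoints in different components.
T-U (5): add — endpoints in different components.
S-U (7): add — endpoints in different components.
T-X (8): add — endpoints in different components.
S-V (9): add — endpoints in different components.
U-V (9): skip — V and U already connected.
Q-S (11): skip — S and Q already connected.
P-X (17): skip — P and X already connected.
Q-T (17): skip — T and Q already connected.
T-W (18): add — endpoints in different components.
MST edges: Q-U, P-V, T-U, S-U, T-X, S-V, T-W; total weight 1+4+5+7+8+9+18 = 52.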